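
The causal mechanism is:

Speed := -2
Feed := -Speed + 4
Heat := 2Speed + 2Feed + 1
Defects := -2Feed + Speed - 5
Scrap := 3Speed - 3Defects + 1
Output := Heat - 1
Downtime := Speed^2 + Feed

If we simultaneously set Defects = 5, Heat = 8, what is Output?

7

The joint intervention fixes Defects = 5, Heat = 8, removing each variable's own equation.
Output = Heat - 1  [with Heat=8]  = 7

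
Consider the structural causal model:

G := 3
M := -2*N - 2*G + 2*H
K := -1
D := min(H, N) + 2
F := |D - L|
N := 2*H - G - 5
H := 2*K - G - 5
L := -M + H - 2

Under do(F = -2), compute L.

Intervening sets F = -2 and removes its equation (F := |D - L|).
Since L is not a descendant of the intervened variable, it is unaffected.
H = 2*K - G - 5  [with K=-1, G=3]  = -10
N = 2*H - G - 5  [with H=-10, G=3]  = -28
M = -2*N - 2*G + 2*H  [with N=-28, G=3, H=-10]  = 30
L = -M + H - 2  [with M=30, H=-10]  = -42

-42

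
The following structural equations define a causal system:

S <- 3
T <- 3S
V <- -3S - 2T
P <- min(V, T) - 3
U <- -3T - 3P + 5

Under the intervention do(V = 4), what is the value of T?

Under do(V=4), the mechanism V <- -3S - 2T is discarded; V is fixed at 4.
Since T is not a descendant of the intervened variable, it is unaffected.
T = 3S  [with S=3]  = 9

9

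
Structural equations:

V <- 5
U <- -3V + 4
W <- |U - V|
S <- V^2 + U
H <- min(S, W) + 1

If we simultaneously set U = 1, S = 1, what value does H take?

Setting U = 1, S = 1 by intervention discards those variables' equations.
W = |U - V|  [with U=1, V=5]  = 4
H = min(S, W) + 1  [with S=1, W=4]  = 2

2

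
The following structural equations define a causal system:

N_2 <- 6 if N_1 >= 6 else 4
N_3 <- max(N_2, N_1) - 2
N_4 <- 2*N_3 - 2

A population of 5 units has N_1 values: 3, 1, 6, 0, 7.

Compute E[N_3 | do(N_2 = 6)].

4.2

Under do(N_2=6), N_2's equation is replaced by N_2=6 for every unit. Per-unit N_3: 4, 4, 4, 4, 5. Mean = 4.2.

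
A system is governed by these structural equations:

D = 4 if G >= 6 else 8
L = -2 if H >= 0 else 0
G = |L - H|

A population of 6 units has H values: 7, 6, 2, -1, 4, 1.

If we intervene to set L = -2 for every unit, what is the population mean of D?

Under do(L=-2), L's equation is replaced by L=-2 for every unit. Per-unit D: 4, 4, 8, 8, 4, 8. Mean = 6.

6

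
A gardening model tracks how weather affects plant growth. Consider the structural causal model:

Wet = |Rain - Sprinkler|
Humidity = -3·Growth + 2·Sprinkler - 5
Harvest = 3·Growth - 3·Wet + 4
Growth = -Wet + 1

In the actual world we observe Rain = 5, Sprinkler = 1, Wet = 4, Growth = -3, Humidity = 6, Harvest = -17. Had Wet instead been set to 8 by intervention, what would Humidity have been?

18

do(Wet=8) replaces the equation Wet = |Rain - Sprinkler| with the constant Wet = 8.
Growth = -Wet + 1  [with Wet=8]  = -7
Humidity = -3·Growth + 2·Sprinkler - 5  [with Growth=-7, Sprinkler=1]  = 18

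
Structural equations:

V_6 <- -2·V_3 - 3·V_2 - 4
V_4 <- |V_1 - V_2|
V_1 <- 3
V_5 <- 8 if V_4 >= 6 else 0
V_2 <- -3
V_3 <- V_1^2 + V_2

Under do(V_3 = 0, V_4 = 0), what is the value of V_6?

5

Setting V_3 = 0, V_4 = 0 by intervention discards those variables' equations.
V_6 = -2·V_3 - 3·V_2 - 4  [with V_3=0, V_2=-3]  = 5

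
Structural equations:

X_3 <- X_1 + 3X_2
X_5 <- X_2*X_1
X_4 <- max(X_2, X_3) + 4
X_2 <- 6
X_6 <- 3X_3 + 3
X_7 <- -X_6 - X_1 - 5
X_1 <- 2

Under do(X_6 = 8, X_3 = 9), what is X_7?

Under do(X_6 = 8, X_3 = 9), each intervened variable's structural equation is replaced by its fixed value.
X_7 = -X_6 - X_1 - 5  [with X_6=8, X_1=2]  = -15

-15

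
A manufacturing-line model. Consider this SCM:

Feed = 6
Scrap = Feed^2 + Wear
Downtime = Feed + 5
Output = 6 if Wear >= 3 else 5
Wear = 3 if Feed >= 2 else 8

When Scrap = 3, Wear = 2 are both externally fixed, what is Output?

The joint intervention fixes Scrap = 3, Wear = 2, removing each variable's own equation.
Output = 6 if Wear >= 3 else 5  [with Wear=2]  = 5

5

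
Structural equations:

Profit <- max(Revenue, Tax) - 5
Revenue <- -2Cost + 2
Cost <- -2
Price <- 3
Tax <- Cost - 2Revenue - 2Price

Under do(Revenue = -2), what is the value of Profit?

do(Revenue=-2) replaces the equation Revenue <- -2Cost + 2 with the constant Revenue = -2.
Tax = Cost - 2Revenue - 2Price  [with Cost=-2, Revenue=-2, Price=3]  = -4
Profit = max(Revenue, Tax) - 5  [with Revenue=-2, Tax=-4]  = -7

-7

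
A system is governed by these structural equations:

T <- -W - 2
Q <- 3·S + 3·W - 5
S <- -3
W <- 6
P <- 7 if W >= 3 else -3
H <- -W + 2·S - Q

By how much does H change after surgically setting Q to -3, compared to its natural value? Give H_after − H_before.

7

The intervention breaks the incoming arrows to Q: Q <- 3·S + 3·W - 5 no longer applies, and Q = -3.
H = -W + 2·S - Q  [with W=6, S=-3, Q=-3]  = -9
Without intervention: Q = 3·S + 3·W - 5  [with S=-3, W=6]  = 4; H = -W + 2·S - Q  [with W=6, S=-3, Q=4]  = -16.
Change = -9 − (-16) = 7.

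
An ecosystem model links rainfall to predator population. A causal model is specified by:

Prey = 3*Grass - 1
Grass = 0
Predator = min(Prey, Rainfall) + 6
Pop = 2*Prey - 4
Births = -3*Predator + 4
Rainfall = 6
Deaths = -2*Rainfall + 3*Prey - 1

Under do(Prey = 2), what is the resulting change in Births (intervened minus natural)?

do(Prey=2) replaces the equation Prey = 3*Grass - 1 with the constant Prey = 2.
Predator = min(Prey, Rainfall) + 6  [with Prey=2, Rainfall=6]  = 8
Births = -3*Predator + 4  [with Predator=8]  = -20
Without intervention: Prey = 3*Grass - 1  [with Grass=0]  = -1; Predator = min(Prey, Rainfall) + 6  [with Prey=-1, Rainfall=6]  = 5; Births = -3*Predator + 4  [with Predator=5]  = -11.
Change = -20 − (-11) = -9.

-9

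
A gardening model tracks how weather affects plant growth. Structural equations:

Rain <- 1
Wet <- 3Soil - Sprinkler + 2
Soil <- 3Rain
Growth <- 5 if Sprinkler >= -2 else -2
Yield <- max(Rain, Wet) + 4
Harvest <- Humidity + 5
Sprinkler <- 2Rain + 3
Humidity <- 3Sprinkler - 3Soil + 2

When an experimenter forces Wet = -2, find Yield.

5

The intervention breaks the incoming arrows to Wet: Wet <- 3Soil - Sprinkler + 2 no longer applies, and Wet = -2.
Yield = max(Rain, Wet) + 4  [with Rain=1, Wet=-2]  = 5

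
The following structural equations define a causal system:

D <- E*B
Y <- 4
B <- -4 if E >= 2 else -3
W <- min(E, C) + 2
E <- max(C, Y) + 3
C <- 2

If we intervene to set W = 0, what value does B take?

do(W=0) replaces the equation W <- min(E, C) + 2 with the constant W = 0.
No directed path runs from W to B, so B keeps its natural value.
E = max(C, Y) + 3  [with C=2, Y=4]  = 7
B = -4 if E >= 2 else -3  [with E=7]  = -4

-4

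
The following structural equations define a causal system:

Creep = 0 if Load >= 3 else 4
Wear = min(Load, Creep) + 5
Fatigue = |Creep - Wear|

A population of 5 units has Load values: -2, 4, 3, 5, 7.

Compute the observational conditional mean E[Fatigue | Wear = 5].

5

Observing Wear=5 restricts to units where Wear's equation naturally yields 5: Load ∈ {4, 3, 5, 7}. In that subpopulation Fatigue = 5, 5, 5, 5, mean 5.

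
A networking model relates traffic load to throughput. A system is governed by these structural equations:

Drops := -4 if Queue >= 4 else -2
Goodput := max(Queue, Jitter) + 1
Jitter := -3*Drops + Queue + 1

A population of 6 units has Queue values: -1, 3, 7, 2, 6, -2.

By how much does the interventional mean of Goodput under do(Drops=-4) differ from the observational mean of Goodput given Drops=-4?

-4

Under do(Drops=-4), Drops's equation is replaced by Drops=-4 for every unit. Per-unit Goodput: 13, 17, 21, 16, 20, 12. Mean = 16.5.
Observing Drops=-4 restricts to units where Drops's equation naturally yields -4: Queue ∈ {7, 6}. In that subpopulation Goodput = 21, 20, mean 20.5.
Difference = 16.5 − 20.5 = -4.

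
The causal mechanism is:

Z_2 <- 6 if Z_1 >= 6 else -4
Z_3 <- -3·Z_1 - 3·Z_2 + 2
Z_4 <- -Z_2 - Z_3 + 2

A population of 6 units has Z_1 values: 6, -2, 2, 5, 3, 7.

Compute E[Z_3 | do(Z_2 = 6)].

-26.5

The intervention sets Z_2=6 in all 6 units regardless of Z_1. Recomputing Z_3 per unit gives -34, -10, -22, -31, -25, -37; average -26.5.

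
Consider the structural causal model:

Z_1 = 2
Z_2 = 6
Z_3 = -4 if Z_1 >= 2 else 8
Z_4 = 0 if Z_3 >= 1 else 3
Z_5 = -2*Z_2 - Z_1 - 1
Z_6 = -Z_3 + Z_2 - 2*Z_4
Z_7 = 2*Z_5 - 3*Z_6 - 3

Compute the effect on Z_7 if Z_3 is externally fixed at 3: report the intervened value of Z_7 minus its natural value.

The intervention breaks the incoming arrows to Z_3: Z_3 = -4 if Z_1 >= 2 else 8 no longer applies, and Z_3 = 3.
Z_4 = 0 if Z_3 >= 1 else 3  [with Z_3=3]  = 0
Z_5 = -2*Z_2 - Z_1 - 1  [with Z_2=6, Z_1=2]  = -15
Z_6 = -Z_3 + Z_2 - 2*Z_4  [with Z_3=3, Z_2=6, Z_4=0]  = 3
Z_7 = 2*Z_5 - 3*Z_6 - 3  [with Z_5=-15, Z_6=3]  = -42
Without intervention: Z_3 = -4 if Z_1 >= 2 else 8  [with Z_1=2]  = -4; Z_4 = 0 if Z_3 >= 1 else 3  [with Z_3=-4]  = 3; Z_5 = -2*Z_2 - Z_1 - 1  [with Z_2=6, Z_1=2]  = -15; Z_6 = -Z_3 + Z_2 - 2*Z_4  [with Z_3=-4, Z_2=6, Z_4=3]  = 4; Z_7 = 2*Z_5 - 3*Z_6 - 3  [with Z_5=-15, Z_6=4]  = -45.
Change = -42 − (-45) = 3.

3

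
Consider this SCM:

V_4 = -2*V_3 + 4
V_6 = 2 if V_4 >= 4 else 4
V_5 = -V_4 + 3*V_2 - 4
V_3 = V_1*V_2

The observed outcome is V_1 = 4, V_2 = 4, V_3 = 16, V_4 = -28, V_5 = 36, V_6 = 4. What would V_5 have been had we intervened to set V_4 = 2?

6

Intervening sets V_4 = 2 and removes its equation (V_4 = -2*V_3 + 4).
V_5 = -V_4 + 3*V_2 - 4  [with V_4=2, V_2=4]  = 6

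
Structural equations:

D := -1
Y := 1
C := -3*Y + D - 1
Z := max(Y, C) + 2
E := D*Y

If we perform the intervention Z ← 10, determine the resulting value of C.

do(Z=10) replaces the equation Z := max(Y, C) + 2 with the constant Z = 10.
C is not downstream of the intervention, so its value is determined by the original equations.
C = -3*Y + D - 1  [with Y=1, D=-1]  = -5

-5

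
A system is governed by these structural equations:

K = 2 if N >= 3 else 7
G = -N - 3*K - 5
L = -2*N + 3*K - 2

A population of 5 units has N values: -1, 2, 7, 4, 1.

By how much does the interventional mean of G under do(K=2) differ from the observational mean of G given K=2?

2.9

Every unit gets K=2 under the intervention. G values become -10, -13, -18, -15, -12; E[G|do(K=2)] = -13.6.
Conditioning on K=2 selects the 2 unit(s) with N ∈ {7, 4}. Their G values: -18, -15. Mean = -16.5.
Difference = -13.6 − (-16.5) = 2.9.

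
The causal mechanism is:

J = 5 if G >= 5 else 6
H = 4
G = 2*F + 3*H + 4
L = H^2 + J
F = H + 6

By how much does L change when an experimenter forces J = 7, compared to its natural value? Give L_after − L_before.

Intervening sets J = 7 and removes its equation (J = 5 if G >= 5 else 6).
L = H^2 + J  [with H=4, J=7]  = 23
Without intervention: F = H + 6  [with H=4]  = 10; G = 2*F + 3*H + 4  [with F=10, H=4]  = 36; J = 5 if G >= 5 else 6  [with G=36]  = 5; L = H^2 + J  [with H=4, J=5]  = 21.
Change = 23 − 21 = 2.

2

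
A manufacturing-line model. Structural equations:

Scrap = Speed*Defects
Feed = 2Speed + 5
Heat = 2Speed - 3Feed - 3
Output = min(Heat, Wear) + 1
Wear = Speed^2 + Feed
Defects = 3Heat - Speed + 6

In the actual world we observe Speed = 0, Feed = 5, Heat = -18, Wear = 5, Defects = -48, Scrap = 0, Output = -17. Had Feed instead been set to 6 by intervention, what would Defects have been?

-57

do(Feed=6) replaces the equation Feed = 2Speed + 5 with the constant Feed = 6.
Heat = 2Speed - 3Feed - 3  [with Speed=0, Feed=6]  = -21
Defects = 3Heat - Speed + 6  [with Heat=-21, Speed=0]  = -57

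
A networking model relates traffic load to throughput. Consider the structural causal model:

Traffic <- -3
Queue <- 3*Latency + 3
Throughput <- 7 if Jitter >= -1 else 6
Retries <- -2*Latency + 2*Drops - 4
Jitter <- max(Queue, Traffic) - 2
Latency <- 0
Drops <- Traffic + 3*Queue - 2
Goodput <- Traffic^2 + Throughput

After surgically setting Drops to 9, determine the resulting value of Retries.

Intervening sets Drops = 9 and removes its equation (Drops <- Traffic + 3*Queue - 2).
Retries = -2*Latency + 2*Drops - 4  [with Latency=0, Drops=9]  = 14

14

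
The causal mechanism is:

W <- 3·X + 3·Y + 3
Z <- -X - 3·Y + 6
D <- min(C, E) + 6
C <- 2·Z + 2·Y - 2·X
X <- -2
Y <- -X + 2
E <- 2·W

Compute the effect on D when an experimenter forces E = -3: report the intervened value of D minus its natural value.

-7

Under do(E=-3), the mechanism E <- 2·W is discarded; E is fixed at -3.
Y = -X + 2  [with X=-2]  = 4
Z = -X - 3·Y + 6  [with X=-2, Y=4]  = -4
C = 2·Z + 2·Y - 2·X  [with Z=-4, Y=4, X=-2]  = 4
D = min(C, E) + 6  [with C=4, E=-3]  = 3
Without intervention: Y = -X + 2  [with X=-2]  = 4; W = 3·X + 3·Y + 3  [with X=-2, Y=4]  = 9; Z = -X - 3·Y + 6  [with X=-2, Y=4]  = -4; E = 2·W  [with W=9]  = 18; C = 2·Z + 2·Y - 2·X  [with Z=-4, Y=4, X=-2]  = 4; D = min(C, E) + 6  [with C=4, E=18]  = 10.
Change = 3 − 10 = -7.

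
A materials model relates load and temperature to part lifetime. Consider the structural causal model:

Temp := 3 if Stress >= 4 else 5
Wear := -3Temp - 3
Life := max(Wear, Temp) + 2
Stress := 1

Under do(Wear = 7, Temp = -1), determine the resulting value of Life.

9

The joint intervention fixes Wear = 7, Temp = -1, removing each variable's own equation.
Life = max(Wear, Temp) + 2  [with Wear=7, Temp=-1]  = 9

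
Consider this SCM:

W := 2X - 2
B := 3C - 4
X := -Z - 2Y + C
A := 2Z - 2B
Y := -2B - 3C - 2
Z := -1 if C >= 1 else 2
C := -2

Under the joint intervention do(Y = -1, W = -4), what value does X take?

Under do(Y = -1, W = -4), each intervened variable's structural equation is replaced by its fixed value.
Z = -1 if C >= 1 else 2  [with C=-2]  = 2
X = -Z - 2Y + C  [with Z=2, Y=-1, C=-2]  = -2

-2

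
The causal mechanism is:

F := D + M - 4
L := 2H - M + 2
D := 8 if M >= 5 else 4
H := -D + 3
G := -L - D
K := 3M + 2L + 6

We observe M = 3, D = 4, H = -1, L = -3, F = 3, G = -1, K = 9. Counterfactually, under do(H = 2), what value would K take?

The intervention breaks the incoming arrows to H: H := -D + 3 no longer applies, and H = 2.
L = 2H - M + 2  [with H=2, M=3]  = 3
K = 3M + 2L + 6  [with M=3, L=3]  = 21

21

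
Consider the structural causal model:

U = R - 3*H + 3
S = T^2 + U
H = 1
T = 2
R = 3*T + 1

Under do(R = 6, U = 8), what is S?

Setting R = 6, U = 8 by intervention discards those variables' equations.
S = T^2 + U  [with T=2, U=8]  = 12

12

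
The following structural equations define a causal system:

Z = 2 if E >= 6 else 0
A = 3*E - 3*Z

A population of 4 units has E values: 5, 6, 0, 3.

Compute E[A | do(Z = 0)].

10.5

Every unit gets Z=0 under the intervention. A values become 15, 18, 0, 9; E[A|do(Z=0)] = 10.5.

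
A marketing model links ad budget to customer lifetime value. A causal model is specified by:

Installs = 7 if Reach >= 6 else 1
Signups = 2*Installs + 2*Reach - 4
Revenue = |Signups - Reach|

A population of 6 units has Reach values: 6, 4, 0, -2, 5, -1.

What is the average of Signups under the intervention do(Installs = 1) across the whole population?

2

do(Installs=1) breaks Installs's dependence on Reach. With Installs=1 fixed, Signups across the units is 10, 6, -2, -6, 8, -4, mean 2.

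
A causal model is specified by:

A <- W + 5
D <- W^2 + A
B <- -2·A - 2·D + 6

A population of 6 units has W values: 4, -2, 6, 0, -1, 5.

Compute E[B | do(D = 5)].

do(D=5) breaks D's dependence on W. With D=5 fixed, B across the units is -22, -10, -26, -14, -12, -24, mean -18.

-18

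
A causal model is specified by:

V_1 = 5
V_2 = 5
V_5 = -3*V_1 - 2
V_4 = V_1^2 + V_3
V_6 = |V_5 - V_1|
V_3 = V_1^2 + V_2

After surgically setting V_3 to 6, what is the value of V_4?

31

The intervention breaks the incoming arrows to V_3: V_3 = V_1^2 + V_2 no longer applies, and V_3 = 6.
V_4 = V_1^2 + V_3  [with V_1=5, V_3=6]  = 31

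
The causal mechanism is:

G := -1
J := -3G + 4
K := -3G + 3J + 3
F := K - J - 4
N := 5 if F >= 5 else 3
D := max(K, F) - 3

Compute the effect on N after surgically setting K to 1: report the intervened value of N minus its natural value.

do(K=1) replaces the equation K := -3G + 3J + 3 with the constant K = 1.
J = -3G + 4  [with G=-1]  = 7
F = K - J - 4  [with K=1, J=7]  = -10
N = 5 if F >= 5 else 3  [with F=-10]  = 3
Without intervention: J = -3G + 4  [with G=-1]  = 7; K = -3G + 3J + 3  [with G=-1, J=7]  = 27; F = K - J - 4  [with K=27, J=7]  = 16; N = 5 if F >= 5 else 3  [with F=16]  = 5.
Change = 3 − 5 = -2.

-2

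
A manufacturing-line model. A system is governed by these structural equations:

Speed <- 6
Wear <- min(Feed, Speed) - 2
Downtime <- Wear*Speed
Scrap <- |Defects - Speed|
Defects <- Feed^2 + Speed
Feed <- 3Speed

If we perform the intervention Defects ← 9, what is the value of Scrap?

3

Intervening sets Defects = 9 and removes its equation (Defects <- Feed^2 + Speed).
Scrap = |Defects - Speed|  [with Defects=9, Speed=6]  = 3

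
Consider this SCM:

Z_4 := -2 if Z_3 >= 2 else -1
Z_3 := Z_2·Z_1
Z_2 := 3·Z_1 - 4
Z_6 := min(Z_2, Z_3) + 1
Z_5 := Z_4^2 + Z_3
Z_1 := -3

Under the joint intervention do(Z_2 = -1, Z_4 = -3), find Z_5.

Setting Z_2 = -1, Z_4 = -3 by intervention discards those variables' equations.
Z_3 = Z_2·Z_1  [with Z_2=-1, Z_1=-3]  = 3
Z_5 = Z_4^2 + Z_3  [with Z_4=-3, Z_3=3]  = 12

12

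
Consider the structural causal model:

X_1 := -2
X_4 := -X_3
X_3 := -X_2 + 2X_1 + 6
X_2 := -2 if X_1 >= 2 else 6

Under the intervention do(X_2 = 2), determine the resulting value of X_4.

0

Under do(X_2=2), the mechanism X_2 := -2 if X_1 >= 2 else 6 is discarded; X_2 is fixed at 2.
X_3 = -X_2 + 2X_1 + 6  [with X_2=2, X_1=-2]  = 0
X_4 = -X_3  [with X_3=0]  = 0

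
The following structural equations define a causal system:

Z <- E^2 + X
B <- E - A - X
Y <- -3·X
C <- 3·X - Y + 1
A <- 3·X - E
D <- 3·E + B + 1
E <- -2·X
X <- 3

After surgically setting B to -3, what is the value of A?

do(B=-3) replaces the equation B <- E - A - X with the constant B = -3.
Since A is not a descendant of the intervened variable, it is unaffected.
E = -2·X  [with X=3]  = -6
A = 3·X - E  [with X=3, E=-6]  = 15

15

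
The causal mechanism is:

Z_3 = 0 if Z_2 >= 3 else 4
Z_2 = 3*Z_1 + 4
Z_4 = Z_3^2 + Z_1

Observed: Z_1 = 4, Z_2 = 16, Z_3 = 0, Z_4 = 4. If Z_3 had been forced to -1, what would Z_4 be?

5

The intervention breaks the incoming arrows to Z_3: Z_3 = 0 if Z_2 >= 3 else 4 no longer applies, and Z_3 = -1.
Z_4 = Z_3^2 + Z_1  [with Z_3=-1, Z_1=4]  = 5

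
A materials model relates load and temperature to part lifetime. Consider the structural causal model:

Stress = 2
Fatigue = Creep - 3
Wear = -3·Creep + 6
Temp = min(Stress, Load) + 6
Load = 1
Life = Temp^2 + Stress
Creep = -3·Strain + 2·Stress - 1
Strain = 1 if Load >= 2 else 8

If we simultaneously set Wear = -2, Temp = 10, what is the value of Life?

102

Under do(Wear = -2, Temp = 10), each intervened variable's structural equation is replaced by its fixed value.
Life = Temp^2 + Stress  [with Temp=10, Stress=2]  = 102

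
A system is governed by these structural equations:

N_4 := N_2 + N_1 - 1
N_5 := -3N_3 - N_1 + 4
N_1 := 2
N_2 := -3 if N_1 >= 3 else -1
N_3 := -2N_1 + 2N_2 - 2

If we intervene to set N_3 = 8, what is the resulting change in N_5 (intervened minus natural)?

-48

do(N_3=8) replaces the equation N_3 := -2N_1 + 2N_2 - 2 with the constant N_3 = 8.
N_5 = -3N_3 - N_1 + 4  [with N_3=8, N_1=2]  = -22
Without intervention: N_2 = -3 if N_1 >= 3 else -1  [with N_1=2]  = -1; N_3 = -2N_1 + 2N_2 - 2  [with N_1=2, N_2=-1]  = -8; N_5 = -3N_3 - N_1 + 4  [with N_3=-8, N_1=2]  = 26.
Change = -22 − 26 = -48.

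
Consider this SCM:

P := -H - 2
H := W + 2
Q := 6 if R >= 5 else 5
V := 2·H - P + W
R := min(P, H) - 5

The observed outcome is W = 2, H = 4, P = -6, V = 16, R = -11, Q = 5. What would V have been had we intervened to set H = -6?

Under do(H=-6), the mechanism H := W + 2 is discarded; H is fixed at -6.
P = -H - 2  [with H=-6]  = 4
V = 2·H - P + W  [with H=-6, P=4, W=2]  = -14

-14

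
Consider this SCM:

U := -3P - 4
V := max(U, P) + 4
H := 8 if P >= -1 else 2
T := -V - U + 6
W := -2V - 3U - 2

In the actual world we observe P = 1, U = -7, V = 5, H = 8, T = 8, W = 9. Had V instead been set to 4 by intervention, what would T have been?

do(V=4) replaces the equation V := max(U, P) + 4 with the constant V = 4.
U = -3P - 4  [with P=1]  = -7
T = -V - U + 6  [with V=4, U=-7]  = 9

9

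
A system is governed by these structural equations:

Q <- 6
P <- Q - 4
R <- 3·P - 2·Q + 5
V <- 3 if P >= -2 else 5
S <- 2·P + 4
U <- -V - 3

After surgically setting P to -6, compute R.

The intervention breaks the incoming arrows to P: P <- Q - 4 no longer applies, and P = -6.
R = 3·P - 2·Q + 5  [with P=-6, Q=6]  = -25

-25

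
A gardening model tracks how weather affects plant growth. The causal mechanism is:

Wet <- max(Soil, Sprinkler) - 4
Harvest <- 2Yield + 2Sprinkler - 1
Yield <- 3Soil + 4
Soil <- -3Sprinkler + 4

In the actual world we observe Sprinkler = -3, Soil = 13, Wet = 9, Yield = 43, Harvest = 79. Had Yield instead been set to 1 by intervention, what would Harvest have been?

-5

Intervening sets Yield = 1 and removes its equation (Yield <- 3Soil + 4).
Harvest = 2Yield + 2Sprinkler - 1  [with Yield=1, Sprinkler=-3]  = -5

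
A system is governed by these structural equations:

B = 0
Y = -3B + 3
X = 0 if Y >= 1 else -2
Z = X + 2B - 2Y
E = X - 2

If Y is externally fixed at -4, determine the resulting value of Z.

6

Under do(Y=-4), the mechanism Y = -3B + 3 is discarded; Y is fixed at -4.
X = 0 if Y >= 1 else -2  [with Y=-4]  = -2
Z = X + 2B - 2Y  [with X=-2, B=0, Y=-4]  = 6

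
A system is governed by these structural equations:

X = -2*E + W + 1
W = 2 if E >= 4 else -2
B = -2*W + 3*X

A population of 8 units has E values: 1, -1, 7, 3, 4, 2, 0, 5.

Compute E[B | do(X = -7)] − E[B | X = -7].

1

The intervention sets X=-7 in all 8 units regardless of E. Recomputing B per unit gives -17, -17, -25, -17, -25, -17, -17, -25; average -20.
E[B|X=-7] averages over only the 2 units with X=-7 (E = 3, 5): B = -17, -25, mean -21.
Difference = -20 − (-21) = 1.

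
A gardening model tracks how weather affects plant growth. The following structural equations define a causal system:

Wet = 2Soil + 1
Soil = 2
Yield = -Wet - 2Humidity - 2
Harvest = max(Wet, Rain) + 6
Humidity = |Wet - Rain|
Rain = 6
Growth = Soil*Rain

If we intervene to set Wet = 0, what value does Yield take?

-14

The intervention breaks the incoming arrows to Wet: Wet = 2Soil + 1 no longer applies, and Wet = 0.
Humidity = |Wet - Rain|  [with Wet=0, Rain=6]  = 6
Yield = -Wet - 2Humidity - 2  [with Wet=0, Humidity=6]  = -14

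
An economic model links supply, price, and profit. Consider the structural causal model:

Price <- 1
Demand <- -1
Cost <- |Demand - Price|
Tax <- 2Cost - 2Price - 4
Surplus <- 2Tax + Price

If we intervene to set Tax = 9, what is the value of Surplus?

19

Intervening sets Tax = 9 and removes its equation (Tax <- 2Cost - 2Price - 4).
Surplus = 2Tax + Price  [with Tax=9, Price=1]  = 19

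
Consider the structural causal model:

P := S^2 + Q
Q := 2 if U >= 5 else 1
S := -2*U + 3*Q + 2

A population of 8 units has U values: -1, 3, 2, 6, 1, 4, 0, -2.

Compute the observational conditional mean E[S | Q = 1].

3

E[S|Q=1] averages over only the 7 units with Q=1 (U = -1, 3, 2, 1, 4, 0, -2): S = 7, -1, 1, 3, -3, 5, 9, mean 3.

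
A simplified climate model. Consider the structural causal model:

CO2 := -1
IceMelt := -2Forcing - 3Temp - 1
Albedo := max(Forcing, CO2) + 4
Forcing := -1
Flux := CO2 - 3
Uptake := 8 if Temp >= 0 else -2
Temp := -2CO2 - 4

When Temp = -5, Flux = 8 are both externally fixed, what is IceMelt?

Setting Temp = -5, Flux = 8 by intervention discards those variables' equations.
IceMelt = -2Forcing - 3Temp - 1  [with Forcing=-1, Temp=-5]  = 16

16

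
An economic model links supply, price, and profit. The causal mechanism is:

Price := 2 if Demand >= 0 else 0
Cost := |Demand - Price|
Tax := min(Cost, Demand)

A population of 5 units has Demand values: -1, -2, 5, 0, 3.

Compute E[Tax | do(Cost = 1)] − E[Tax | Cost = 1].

do(Cost=1) breaks Cost's dependence on Demand. With Cost=1 fixed, Tax across the units is -1, -2, 1, 0, 1, mean -0.2.
Observing Cost=1 restricts to units where Cost's equation naturally yields 1: Demand ∈ {-1, 3}. In that subpopulation Tax = -1, 1, mean 0.
Difference = -0.2 − 0 = -0.2.

-0.2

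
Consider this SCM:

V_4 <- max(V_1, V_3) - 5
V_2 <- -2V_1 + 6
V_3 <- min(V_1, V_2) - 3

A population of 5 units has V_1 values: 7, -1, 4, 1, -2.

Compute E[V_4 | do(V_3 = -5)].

-3.2

Under do(V_3=-5), V_3's equation is replaced by V_3=-5 for every unit. Per-unit V_4: 2, -6, -1, -4, -7. Mean = -3.2.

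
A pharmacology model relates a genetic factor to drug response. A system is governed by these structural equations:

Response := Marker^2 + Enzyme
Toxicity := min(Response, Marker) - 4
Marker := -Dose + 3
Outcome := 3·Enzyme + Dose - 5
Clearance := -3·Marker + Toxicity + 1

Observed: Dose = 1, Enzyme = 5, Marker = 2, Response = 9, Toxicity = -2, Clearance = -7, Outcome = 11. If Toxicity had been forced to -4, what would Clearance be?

The intervention breaks the incoming arrows to Toxicity: Toxicity := min(Response, Marker) - 4 no longer applies, and Toxicity = -4.
Marker = -Dose + 3  [with Dose=1]  = 2
Clearance = -3·Marker + Toxicity + 1  [with Marker=2, Toxicity=-4]  = -9

-9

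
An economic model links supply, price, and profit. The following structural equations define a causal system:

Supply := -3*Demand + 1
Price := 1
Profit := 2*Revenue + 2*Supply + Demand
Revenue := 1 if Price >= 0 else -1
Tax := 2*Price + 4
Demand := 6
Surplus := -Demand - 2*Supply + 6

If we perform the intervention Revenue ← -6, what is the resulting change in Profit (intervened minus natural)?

-14

Under do(Revenue=-6), the mechanism Revenue := 1 if Price >= 0 else -1 is discarded; Revenue is fixed at -6.
Supply = -3*Demand + 1  [with Demand=6]  = -17
Profit = 2*Revenue + 2*Supply + Demand  [with Revenue=-6, Supply=-17, Demand=6]  = -40
Without intervention: Supply = -3*Demand + 1  [with Demand=6]  = -17; Revenue = 1 if Price >= 0 else -1  [with Price=1]  = 1; Profit = 2*Revenue + 2*Supply + Demand  [with Revenue=1, Supply=-17, Demand=6]  = -26.
Change = -40 − (-26) = -14.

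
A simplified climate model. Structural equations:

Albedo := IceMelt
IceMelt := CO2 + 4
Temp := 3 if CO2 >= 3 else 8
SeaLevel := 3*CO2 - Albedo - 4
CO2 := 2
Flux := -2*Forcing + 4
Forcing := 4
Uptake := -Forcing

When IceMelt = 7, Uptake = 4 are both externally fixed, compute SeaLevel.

The joint intervention fixes IceMelt = 7, Uptake = 4, removing each variable's own equation.
Albedo = IceMelt  [with IceMelt=7]  = 7
SeaLevel = 3*CO2 - Albedo - 4  [with CO2=2, Albedo=7]  = -5

-5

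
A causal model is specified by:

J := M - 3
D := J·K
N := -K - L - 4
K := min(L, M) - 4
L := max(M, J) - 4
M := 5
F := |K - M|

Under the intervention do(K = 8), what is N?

The intervention breaks the incoming arrows to K: K := min(L, M) - 4 no longer applies, and K = 8.
J = M - 3  [with M=5]  = 2
L = max(M, J) - 4  [with M=5, J=2]  = 1
N = -K - L - 4  [with K=8, L=1]  = -13

-13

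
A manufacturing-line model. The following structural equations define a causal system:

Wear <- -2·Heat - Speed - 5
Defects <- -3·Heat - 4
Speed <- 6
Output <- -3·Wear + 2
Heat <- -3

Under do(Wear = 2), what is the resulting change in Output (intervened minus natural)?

do(Wear=2) replaces the equation Wear <- -2·Heat - Speed - 5 with the constant Wear = 2.
Output = -3·Wear + 2  [with Wear=2]  = -4
Without intervention: Wear = -2·Heat - Speed - 5  [with Heat=-3, Speed=6]  = -5; Output = -3·Wear + 2  [with Wear=-5]  = 17.
Change = -4 − 17 = -21.

-21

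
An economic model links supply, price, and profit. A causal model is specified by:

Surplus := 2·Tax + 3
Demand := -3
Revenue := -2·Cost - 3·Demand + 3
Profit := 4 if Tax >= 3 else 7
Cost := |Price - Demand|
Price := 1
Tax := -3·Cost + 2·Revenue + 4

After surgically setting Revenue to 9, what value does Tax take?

Intervening sets Revenue = 9 and removes its equation (Revenue := -2·Cost - 3·Demand + 3).
Cost = |Price - Demand|  [with Price=1, Demand=-3]  = 4
Tax = -3·Cost + 2·Revenue + 4  [with Cost=4, Revenue=9]  = 10

10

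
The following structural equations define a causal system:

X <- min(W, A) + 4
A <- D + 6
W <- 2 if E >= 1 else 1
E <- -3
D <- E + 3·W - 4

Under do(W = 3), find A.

Under do(W=3), the mechanism W <- 2 if E >= 1 else 1 is discarded; W is fixed at 3.
D = E + 3·W - 4  [with E=-3, W=3]  = 2
A = D + 6  [with D=2]  = 8

8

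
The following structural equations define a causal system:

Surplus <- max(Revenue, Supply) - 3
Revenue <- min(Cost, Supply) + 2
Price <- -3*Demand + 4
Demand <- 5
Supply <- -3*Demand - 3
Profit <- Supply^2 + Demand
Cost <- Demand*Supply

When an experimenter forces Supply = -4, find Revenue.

-18

do(Supply=-4) replaces the equation Supply <- -3*Demand - 3 with the constant Supply = -4.
Cost = Demand*Supply  [with Demand=5, Supply=-4]  = -20
Revenue = min(Cost, Supply) + 2  [with Cost=-20, Supply=-4]  = -18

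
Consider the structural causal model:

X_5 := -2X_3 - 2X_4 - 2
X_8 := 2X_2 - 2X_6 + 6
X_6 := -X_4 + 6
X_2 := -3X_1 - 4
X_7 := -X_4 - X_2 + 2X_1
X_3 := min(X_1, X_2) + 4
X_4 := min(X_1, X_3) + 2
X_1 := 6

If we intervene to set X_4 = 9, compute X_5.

Intervening sets X_4 = 9 and removes its equation (X_4 := min(X_1, X_3) + 2).
X_2 = -3X_1 - 4  [with X_1=6]  = -22
X_3 = min(X_1, X_2) + 4  [with X_1=6, X_2=-22]  = -18
X_5 = -2X_3 - 2X_4 - 2  [with X_3=-18, X_4=9]  = 16

16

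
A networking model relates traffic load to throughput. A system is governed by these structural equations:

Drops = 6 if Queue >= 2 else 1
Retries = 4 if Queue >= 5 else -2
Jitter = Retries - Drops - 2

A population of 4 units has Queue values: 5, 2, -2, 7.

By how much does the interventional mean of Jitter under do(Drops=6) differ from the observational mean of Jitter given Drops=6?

-1

The intervention sets Drops=6 in all 4 units regardless of Queue. Recomputing Jitter per unit gives -4, -10, -10, -4; average -7.
E[Jitter|Drops=6] averages over only the 3 units with Drops=6 (Queue = 5, 2, 7): Jitter = -4, -10, -4, mean -6.
Difference = -7 − (-6) = -1.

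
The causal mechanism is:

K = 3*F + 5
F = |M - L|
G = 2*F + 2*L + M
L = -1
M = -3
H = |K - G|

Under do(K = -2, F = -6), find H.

The joint intervention fixes K = -2, F = -6, removing each variable's own equation.
G = 2*F + 2*L + M  [with F=-6, L=-1, M=-3]  = -17
H = |K - G|  [with K=-2, G=-17]  = 15

15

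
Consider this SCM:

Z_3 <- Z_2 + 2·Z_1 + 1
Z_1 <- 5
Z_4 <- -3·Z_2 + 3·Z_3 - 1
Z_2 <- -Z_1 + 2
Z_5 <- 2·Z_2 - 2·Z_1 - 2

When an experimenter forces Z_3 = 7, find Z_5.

-18

do(Z_3=7) replaces the equation Z_3 <- Z_2 + 2·Z_1 + 1 with the constant Z_3 = 7.
Z_5 is not downstream of the intervention, so its value is determined by the original equations.
Z_2 = -Z_1 + 2  [with Z_1=5]  = -3
Z_5 = 2·Z_2 - 2·Z_1 - 2  [with Z_2=-3, Z_1=5]  = -18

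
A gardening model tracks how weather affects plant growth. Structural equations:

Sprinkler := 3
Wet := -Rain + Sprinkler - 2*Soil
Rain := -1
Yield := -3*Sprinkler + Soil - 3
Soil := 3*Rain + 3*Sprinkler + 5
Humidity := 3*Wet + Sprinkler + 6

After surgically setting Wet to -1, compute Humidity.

Intervening sets Wet = -1 and removes its equation (Wet := -Rain + Sprinkler - 2*Soil).
Humidity = 3*Wet + Sprinkler + 6  [with Wet=-1, Sprinkler=3]  = 6

6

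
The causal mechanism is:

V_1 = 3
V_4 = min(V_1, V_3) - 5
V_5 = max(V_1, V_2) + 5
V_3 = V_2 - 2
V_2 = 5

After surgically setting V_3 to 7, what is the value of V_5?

do(V_3=7) replaces the equation V_3 = V_2 - 2 with the constant V_3 = 7.
V_5 is not downstream of the intervention, so its value is determined by the original equations.
V_5 = max(V_1, V_2) + 5  [with V_1=3, V_2=5]  = 10

10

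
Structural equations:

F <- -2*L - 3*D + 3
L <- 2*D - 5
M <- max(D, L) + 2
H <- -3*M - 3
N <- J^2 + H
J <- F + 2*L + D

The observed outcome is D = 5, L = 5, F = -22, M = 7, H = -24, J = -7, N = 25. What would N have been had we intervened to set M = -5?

The intervention breaks the incoming arrows to M: M <- max(D, L) + 2 no longer applies, and M = -5.
L = 2*D - 5  [with D=5]  = 5
F = -2*L - 3*D + 3  [with L=5, D=5]  = -22
H = -3*M - 3  [with M=-5]  = 12
J = F + 2*L + D  [with F=-22, L=5, D=5]  = -7
N = J^2 + H  [with J=-7, H=12]  = 61

61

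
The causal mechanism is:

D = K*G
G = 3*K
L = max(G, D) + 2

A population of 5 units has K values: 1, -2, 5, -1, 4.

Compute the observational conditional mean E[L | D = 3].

Observing D=3 restricts to units where D's equation naturally yields 3: K ∈ {1, -1}. In that subpopulation L = 5, 5, mean 5.

5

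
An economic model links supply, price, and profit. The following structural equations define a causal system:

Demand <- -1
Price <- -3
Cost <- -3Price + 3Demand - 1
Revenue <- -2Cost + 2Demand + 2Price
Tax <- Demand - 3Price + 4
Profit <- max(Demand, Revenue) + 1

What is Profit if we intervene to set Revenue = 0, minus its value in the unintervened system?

Under do(Revenue=0), the mechanism Revenue <- -2Cost + 2Demand + 2Price is discarded; Revenue is fixed at 0.
Profit = max(Demand, Revenue) + 1  [with Demand=-1, Revenue=0]  = 1
Without intervention: Cost = -3Price + 3Demand - 1  [with Price=-3, Demand=-1]  = 5; Revenue = -2Cost + 2Demand + 2Price  [with Cost=5, Demand=-1, Price=-3]  = -18; Profit = max(Demand, Revenue) + 1  [with Demand=-1, Revenue=-18]  = 0.
Change = 1 − 0 = 1.

1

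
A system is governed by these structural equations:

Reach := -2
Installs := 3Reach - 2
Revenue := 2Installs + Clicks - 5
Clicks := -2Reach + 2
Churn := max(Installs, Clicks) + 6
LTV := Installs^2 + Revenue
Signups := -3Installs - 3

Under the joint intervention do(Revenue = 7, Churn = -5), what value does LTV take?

Setting Revenue = 7, Churn = -5 by intervention discards those variables' equations.
Installs = 3Reach - 2  [with Reach=-2]  = -8
LTV = Installs^2 + Revenue  [with Installs=-8, Revenue=7]  = 71

71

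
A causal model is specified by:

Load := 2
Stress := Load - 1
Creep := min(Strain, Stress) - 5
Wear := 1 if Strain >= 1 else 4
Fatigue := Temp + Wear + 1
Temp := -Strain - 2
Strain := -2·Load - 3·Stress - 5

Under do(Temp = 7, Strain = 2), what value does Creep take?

The joint intervention fixes Temp = 7, Strain = 2, removing each variable's own equation.
Stress = Load - 1  [with Load=2]  = 1
Creep = min(Strain, Stress) - 5  [with Strain=2, Stress=1]  = -4

-4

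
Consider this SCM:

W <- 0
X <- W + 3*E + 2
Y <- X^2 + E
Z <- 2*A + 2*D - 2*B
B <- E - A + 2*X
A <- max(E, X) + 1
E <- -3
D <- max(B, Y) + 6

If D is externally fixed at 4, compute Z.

do(D=4) replaces the equation D <- max(B, Y) + 6 with the constant D = 4.
X = W + 3*E + 2  [with W=0, E=-3]  = -7
A = max(E, X) + 1  [with E=-3, X=-7]  = -2
B = E - A + 2*X  [with E=-3, A=-2, X=-7]  = -15
Z = 2*A + 2*D - 2*B  [with A=-2, D=4, B=-15]  = 34

34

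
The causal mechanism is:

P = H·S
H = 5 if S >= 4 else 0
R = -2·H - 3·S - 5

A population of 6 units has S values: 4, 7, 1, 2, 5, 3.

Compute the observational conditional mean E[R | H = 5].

-31

Observing H=5 restricts to units where H's equation naturally yields 5: S ∈ {4, 7, 5}. In that subpopulation R = -27, -36, -30, mean -31.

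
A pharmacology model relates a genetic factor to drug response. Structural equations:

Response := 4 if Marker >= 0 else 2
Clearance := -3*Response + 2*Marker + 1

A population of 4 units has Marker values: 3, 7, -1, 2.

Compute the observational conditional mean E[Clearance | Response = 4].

Conditioning on Response=4 selects the 3 unit(s) with Marker ∈ {3, 7, 2}. Their Clearance values: -5, 3, -7. Mean = -3.

-3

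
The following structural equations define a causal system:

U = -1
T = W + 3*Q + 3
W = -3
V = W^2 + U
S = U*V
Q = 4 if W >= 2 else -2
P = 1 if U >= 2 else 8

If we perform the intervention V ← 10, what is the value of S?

-10

The intervention breaks the incoming arrows to V: V = W^2 + U no longer applies, and V = 10.
S = U*V  [with U=-1, V=10]  = -10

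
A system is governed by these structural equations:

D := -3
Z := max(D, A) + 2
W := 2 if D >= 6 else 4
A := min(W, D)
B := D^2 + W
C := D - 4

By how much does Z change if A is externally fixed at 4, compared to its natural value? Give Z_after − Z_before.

The intervention breaks the incoming arrows to A: A := min(W, D) no longer applies, and A = 4.
Z = max(D, A) + 2  [with D=-3, A=4]  = 6
Without intervention: W = 2 if D >= 6 else 4  [with D=-3]  = 4; A = min(W, D)  [with W=4, D=-3]  = -3; Z = max(D, A) + 2  [with D=-3, A=-3]  = -1.
Change = 6 − (-1) = 7.

7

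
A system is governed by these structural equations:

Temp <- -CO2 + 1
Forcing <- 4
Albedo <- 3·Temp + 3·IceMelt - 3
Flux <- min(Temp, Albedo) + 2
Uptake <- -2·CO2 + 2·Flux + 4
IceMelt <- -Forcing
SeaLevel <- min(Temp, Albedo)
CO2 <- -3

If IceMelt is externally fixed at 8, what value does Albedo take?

33

Intervening sets IceMelt = 8 and removes its equation (IceMelt <- -Forcing).
Temp = -CO2 + 1  [with CO2=-3]  = 4
Albedo = 3·Temp + 3·IceMelt - 3  [with Temp=4, IceMelt=8]  = 33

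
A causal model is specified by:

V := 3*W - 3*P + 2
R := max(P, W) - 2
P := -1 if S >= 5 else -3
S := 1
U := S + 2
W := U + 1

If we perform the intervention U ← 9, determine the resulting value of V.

Under do(U=9), the mechanism U := S + 2 is discarded; U is fixed at 9.
W = U + 1  [with U=9]  = 10
P = -1 if S >= 5 else -3  [with S=1]  = -3
V = 3*W - 3*P + 2  [with W=10, P=-3]  = 41

41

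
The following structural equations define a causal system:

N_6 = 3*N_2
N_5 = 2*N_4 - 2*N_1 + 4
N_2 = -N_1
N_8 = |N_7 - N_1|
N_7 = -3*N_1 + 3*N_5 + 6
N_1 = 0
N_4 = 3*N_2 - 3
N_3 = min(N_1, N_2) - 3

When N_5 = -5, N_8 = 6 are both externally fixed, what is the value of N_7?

-9

Setting N_5 = -5, N_8 = 6 by intervention discards those variables' equations.
N_7 = -3*N_1 + 3*N_5 + 6  [with N_1=0, N_5=-5]  = -9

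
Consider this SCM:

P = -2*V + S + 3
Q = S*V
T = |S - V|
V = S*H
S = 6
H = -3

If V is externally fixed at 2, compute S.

6

Under do(V=2), the mechanism V = S*H is discarded; V is fixed at 2.
S is not downstream of the intervention, so its value is determined by the original equations.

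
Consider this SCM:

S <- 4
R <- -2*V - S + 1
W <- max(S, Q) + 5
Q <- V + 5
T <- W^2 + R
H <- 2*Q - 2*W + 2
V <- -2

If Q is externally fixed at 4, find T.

The intervention breaks the incoming arrows to Q: Q <- V + 5 no longer applies, and Q = 4.
R = -2*V - S + 1  [with V=-2, S=4]  = 1
W = max(S, Q) + 5  [with S=4, Q=4]  = 9
T = W^2 + R  [with W=9, R=1]  = 82

82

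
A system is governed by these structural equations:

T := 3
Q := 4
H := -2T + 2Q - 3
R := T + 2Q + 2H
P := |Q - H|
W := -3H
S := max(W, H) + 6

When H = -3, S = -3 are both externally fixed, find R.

5

The joint intervention fixes H = -3, S = -3, removing each variable's own equation.
R = T + 2Q + 2H  [with T=3, Q=4, H=-3]  = 5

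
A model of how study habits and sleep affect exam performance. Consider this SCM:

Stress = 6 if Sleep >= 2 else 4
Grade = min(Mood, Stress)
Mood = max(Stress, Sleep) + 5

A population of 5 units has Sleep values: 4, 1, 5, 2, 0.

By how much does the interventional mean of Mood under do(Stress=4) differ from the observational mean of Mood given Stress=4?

0.2

Under do(Stress=4), Stress's equation is replaced by Stress=4 for every unit. Per-unit Mood: 9, 9, 10, 9, 9. Mean = 9.2.
E[Mood|Stress=4] averages over only the 2 units with Stress=4 (Sleep = 1, 0): Mood = 9, 9, mean 9.
Difference = 9.2 − 9 = 0.2.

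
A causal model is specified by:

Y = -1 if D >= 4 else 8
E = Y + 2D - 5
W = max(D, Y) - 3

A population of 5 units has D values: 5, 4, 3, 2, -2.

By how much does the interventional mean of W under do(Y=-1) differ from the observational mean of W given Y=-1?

-1.9

Every unit gets Y=-1 under the intervention. W values become 2, 1, 0, -1, -4; E[W|do(Y=-1)] = -0.4.
Observing Y=-1 restricts to units where Y's equation naturally yields -1: D ∈ {5, 4}. In that subpopulation W = 2, 1, mean 1.5.
Difference = -0.4 − 1.5 = -1.9.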